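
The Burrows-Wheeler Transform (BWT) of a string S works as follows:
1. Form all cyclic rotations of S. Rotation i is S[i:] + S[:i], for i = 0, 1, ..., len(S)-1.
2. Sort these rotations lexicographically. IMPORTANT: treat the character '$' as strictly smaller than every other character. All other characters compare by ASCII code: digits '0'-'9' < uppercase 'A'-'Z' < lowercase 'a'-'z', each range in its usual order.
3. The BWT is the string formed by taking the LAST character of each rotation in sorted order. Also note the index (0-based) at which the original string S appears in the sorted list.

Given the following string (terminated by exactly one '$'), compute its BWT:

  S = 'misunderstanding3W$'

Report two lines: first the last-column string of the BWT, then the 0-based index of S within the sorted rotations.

All 19 rotations (rotation i = S[i:]+S[:i]):
  rot[0] = misunderstanding3W$
  rot[1] = isunderstanding3W$m
  rot[2] = sunderstanding3W$mi
  rot[3] = understanding3W$mis
  rot[4] = nderstanding3W$misu
  rot[5] = derstanding3W$misun
  rot[6] = erstanding3W$misund
  rot[7] = rstanding3W$misunde
  rot[8] = standing3W$misunder
  rot[9] = tanding3W$misunders
  rot[10] = anding3W$misunderst
  rot[11] = nding3W$misundersta
  rot[12] = ding3W$misunderstan
  rot[13] = ing3W$misunderstand
  rot[14] = ng3W$misunderstandi
  rot[15] = g3W$misunderstandin
  rot[16] = 3W$misunderstanding
  rot[17] = W$misunderstanding3
  rot[18] = $misunderstanding3W
Sorted (with $ < everything):
  sorted[0] = $misunderstanding3W  (last char: 'W')
  sorted[1] = 3W$misunderstanding  (last char: 'g')
  sorted[2] = W$misunderstanding3  (last char: '3')
  sorted[3] = anding3W$misunderst  (last char: 't')
  sorted[4] = derstanding3W$misun  (last char: 'n')
  sorted[5] = ding3W$misunderstan  (last char: 'n')
  sorted[6] = erstanding3W$misund  (last char: 'd')
  sorted[7] = g3W$misunderstandin  (last char: 'n')
  sorted[8] = ing3W$misunderstand  (last char: 'd')
  sorted[9] = isunderstanding3W$m  (last char: 'm')
  sorted[10] = misunderstanding3W$  (last char: '$')
  sorted[11] = nderstanding3W$misu  (last char: 'u')
  sorted[12] = nding3W$misundersta  (last char: 'a')
  sorted[13] = ng3W$misunderstandi  (last char: 'i')
  sorted[14] = rstanding3W$misunde  (last char: 'e')
  sorted[15] = standing3W$misunder  (last char: 'r')
  sorted[16] = sunderstanding3W$mi  (last char: 'i')
  sorted[17] = tanding3W$misunders  (last char: 's')
  sorted[18] = understanding3W$mis  (last char: 's')
Last column: Wg3tnndndm$uaieriss
Original string S is at sorted index 10

Answer: Wg3tnndndm$uaieriss
10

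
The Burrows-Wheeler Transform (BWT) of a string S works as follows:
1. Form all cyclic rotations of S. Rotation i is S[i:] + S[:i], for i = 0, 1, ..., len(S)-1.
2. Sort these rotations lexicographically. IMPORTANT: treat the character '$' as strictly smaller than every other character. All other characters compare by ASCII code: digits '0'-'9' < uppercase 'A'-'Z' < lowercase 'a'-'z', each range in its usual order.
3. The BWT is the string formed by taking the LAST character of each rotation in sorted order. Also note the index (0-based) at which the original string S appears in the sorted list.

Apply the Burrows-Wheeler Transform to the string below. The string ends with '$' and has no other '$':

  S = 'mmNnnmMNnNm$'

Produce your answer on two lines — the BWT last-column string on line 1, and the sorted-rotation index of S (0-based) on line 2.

Answer: mmnMmNnm$NnN
8

Derivation:
All 12 rotations (rotation i = S[i:]+S[:i]):
  rot[0] = mmNnnmMNnNm$
  rot[1] = mNnnmMNnNm$m
  rot[2] = NnnmMNnNm$mm
  rot[3] = nnmMNnNm$mmN
  rot[4] = nmMNnNm$mmNn
  rot[5] = mMNnNm$mmNnn
  rot[6] = MNnNm$mmNnnm
  rot[7] = NnNm$mmNnnmM
  rot[8] = nNm$mmNnnmMN
  rot[9] = Nm$mmNnnmMNn
  rot[10] = m$mmNnnmMNnN
  rot[11] = $mmNnnmMNnNm
Sorted (with $ < everything):
  sorted[0] = $mmNnnmMNnNm  (last char: 'm')
  sorted[1] = MNnNm$mmNnnm  (last char: 'm')
  sorted[2] = Nm$mmNnnmMNn  (last char: 'n')
  sorted[3] = NnNm$mmNnnmM  (last char: 'M')
  sorted[4] = NnnmMNnNm$mm  (last char: 'm')
  sorted[5] = m$mmNnnmMNnN  (last char: 'N')
  sorted[6] = mMNnNm$mmNnn  (last char: 'n')
  sorted[7] = mNnnmMNnNm$m  (last char: 'm')
  sorted[8] = mmNnnmMNnNm$  (last char: '$')
  sorted[9] = nNm$mmNnnmMN  (last char: 'N')
  sorted[10] = nmMNnNm$mmNn  (last char: 'n')
  sorted[11] = nnmMNnNm$mmN  (last char: 'N')
Last column: mmnMmNnm$NnN
Original string S is at sorted index 8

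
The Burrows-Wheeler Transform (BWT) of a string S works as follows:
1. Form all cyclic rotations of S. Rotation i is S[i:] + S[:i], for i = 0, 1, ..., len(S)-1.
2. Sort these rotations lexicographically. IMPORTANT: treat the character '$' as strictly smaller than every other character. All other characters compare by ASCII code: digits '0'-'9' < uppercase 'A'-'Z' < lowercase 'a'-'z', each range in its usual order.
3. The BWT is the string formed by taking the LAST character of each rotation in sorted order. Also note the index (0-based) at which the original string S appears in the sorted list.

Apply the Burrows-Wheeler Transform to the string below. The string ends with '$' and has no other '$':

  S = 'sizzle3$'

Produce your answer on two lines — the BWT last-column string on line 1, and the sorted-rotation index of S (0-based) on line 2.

All 8 rotations (rotation i = S[i:]+S[:i]):
  rot[0] = sizzle3$
  rot[1] = izzle3$s
  rot[2] = zzle3$si
  rot[3] = zle3$siz
  rot[4] = le3$sizz
  rot[5] = e3$sizzl
  rot[6] = 3$sizzle
  rot[7] = $sizzle3
Sorted (with $ < everything):
  sorted[0] = $sizzle3  (last char: '3')
  sorted[1] = 3$sizzle  (last char: 'e')
  sorted[2] = e3$sizzl  (last char: 'l')
  sorted[3] = izzle3$s  (last char: 's')
  sorted[4] = le3$sizz  (last char: 'z')
  sorted[5] = sizzle3$  (last char: '$')
  sorted[6] = zle3$siz  (last char: 'z')
  sorted[7] = zzle3$si  (last char: 'i')
Last column: 3elsz$zi
Original string S is at sorted index 5

Answer: 3elsz$zi
5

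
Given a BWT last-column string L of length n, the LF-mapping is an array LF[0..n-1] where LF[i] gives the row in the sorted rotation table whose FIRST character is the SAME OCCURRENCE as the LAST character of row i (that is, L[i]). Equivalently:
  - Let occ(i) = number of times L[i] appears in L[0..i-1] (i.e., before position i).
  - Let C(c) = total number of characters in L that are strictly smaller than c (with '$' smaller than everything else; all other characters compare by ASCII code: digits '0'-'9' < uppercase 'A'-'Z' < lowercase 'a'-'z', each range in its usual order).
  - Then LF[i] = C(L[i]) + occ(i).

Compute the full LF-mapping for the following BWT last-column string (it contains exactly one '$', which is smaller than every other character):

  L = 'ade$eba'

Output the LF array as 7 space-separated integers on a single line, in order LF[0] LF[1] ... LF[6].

Char counts: '$':1, 'a':2, 'b':1, 'd':1, 'e':2
C (first-col start): C('$')=0, C('a')=1, C('b')=3, C('d')=4, C('e')=5
L[0]='a': occ=0, LF[0]=C('a')+0=1+0=1
L[1]='d': occ=0, LF[1]=C('d')+0=4+0=4
L[2]='e': occ=0, LF[2]=C('e')+0=5+0=5
L[3]='$': occ=0, LF[3]=C('$')+0=0+0=0
L[4]='e': occ=1, LF[4]=C('e')+1=5+1=6
L[5]='b': occ=0, LF[5]=C('b')+0=3+0=3
L[6]='a': occ=1, LF[6]=C('a')+1=1+1=2

Answer: 1 4 5 0 6 3 2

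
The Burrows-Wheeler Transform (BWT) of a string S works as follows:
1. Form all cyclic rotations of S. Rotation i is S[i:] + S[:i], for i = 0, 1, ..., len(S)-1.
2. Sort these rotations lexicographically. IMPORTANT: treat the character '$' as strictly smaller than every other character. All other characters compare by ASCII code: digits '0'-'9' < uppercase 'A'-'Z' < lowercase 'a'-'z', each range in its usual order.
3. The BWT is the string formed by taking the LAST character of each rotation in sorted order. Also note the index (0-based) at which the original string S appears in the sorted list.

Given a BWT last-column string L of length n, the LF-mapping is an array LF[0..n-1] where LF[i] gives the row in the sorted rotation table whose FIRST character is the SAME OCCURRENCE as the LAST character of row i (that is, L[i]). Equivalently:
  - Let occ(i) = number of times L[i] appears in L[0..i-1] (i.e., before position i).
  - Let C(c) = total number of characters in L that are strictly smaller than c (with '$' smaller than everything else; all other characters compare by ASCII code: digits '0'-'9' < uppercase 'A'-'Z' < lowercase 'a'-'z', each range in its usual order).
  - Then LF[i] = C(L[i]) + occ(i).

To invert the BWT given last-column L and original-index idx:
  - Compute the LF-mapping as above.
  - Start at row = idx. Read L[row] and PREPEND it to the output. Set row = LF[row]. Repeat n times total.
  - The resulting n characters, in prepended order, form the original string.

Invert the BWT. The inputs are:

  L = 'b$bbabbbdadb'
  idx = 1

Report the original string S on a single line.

Answer: ababddbbbbb$

Derivation:
LF mapping: 3 0 4 5 1 6 7 8 10 2 11 9
Walk LF starting at row 1, prepending L[row]:
  step 1: row=1, L[1]='$', prepend. Next row=LF[1]=0
  step 2: row=0, L[0]='b', prepend. Next row=LF[0]=3
  step 3: row=3, L[3]='b', prepend. Next row=LF[3]=5
  step 4: row=5, L[5]='b', prepend. Next row=LF[5]=6
  step 5: row=6, L[6]='b', prepend. Next row=LF[6]=7
  step 6: row=7, L[7]='b', prepend. Next row=LF[7]=8
  step 7: row=8, L[8]='d', prepend. Next row=LF[8]=10
  step 8: row=10, L[10]='d', prepend. Next row=LF[10]=11
  step 9: row=11, L[11]='b', prepend. Next row=LF[11]=9
  step 10: row=9, L[9]='a', prepend. Next row=LF[9]=2
  step 11: row=2, L[2]='b', prepend. Next row=LF[2]=4
  step 12: row=4, L[4]='a', prepend. Next row=LF[4]=1
Reversed output: ababddbbbbb$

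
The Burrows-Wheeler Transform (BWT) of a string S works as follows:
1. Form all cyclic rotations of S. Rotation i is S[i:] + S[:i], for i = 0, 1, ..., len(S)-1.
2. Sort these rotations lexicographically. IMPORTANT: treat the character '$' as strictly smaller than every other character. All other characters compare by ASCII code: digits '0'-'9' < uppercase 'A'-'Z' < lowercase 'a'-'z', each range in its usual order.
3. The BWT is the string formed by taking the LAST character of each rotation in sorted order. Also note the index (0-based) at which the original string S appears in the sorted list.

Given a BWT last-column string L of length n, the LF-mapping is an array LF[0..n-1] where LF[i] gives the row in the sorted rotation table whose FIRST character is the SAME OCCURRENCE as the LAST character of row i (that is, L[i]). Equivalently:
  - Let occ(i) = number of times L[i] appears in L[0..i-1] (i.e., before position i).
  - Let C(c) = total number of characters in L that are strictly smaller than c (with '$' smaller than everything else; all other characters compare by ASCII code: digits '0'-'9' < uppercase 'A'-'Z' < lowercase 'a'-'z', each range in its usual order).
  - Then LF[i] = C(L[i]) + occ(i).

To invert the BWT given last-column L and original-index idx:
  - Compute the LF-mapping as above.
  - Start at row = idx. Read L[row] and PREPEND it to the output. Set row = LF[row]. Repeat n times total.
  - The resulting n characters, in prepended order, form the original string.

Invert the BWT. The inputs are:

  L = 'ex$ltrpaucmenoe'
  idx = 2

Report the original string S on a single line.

LF mapping: 3 14 0 6 12 11 10 1 13 2 7 4 8 9 5
Walk LF starting at row 2, prepending L[row]:
  step 1: row=2, L[2]='$', prepend. Next row=LF[2]=0
  step 2: row=0, L[0]='e', prepend. Next row=LF[0]=3
  step 3: row=3, L[3]='l', prepend. Next row=LF[3]=6
  step 4: row=6, L[6]='p', prepend. Next row=LF[6]=10
  step 5: row=10, L[10]='m', prepend. Next row=LF[10]=7
  step 6: row=7, L[7]='a', prepend. Next row=LF[7]=1
  step 7: row=1, L[1]='x', prepend. Next row=LF[1]=14
  step 8: row=14, L[14]='e', prepend. Next row=LF[14]=5
  step 9: row=5, L[5]='r', prepend. Next row=LF[5]=11
  step 10: row=11, L[11]='e', prepend. Next row=LF[11]=4
  step 11: row=4, L[4]='t', prepend. Next row=LF[4]=12
  step 12: row=12, L[12]='n', prepend. Next row=LF[12]=8
  step 13: row=8, L[8]='u', prepend. Next row=LF[8]=13
  step 14: row=13, L[13]='o', prepend. Next row=LF[13]=9
  step 15: row=9, L[9]='c', prepend. Next row=LF[9]=2
Reversed output: counterexample$

Answer: counterexample$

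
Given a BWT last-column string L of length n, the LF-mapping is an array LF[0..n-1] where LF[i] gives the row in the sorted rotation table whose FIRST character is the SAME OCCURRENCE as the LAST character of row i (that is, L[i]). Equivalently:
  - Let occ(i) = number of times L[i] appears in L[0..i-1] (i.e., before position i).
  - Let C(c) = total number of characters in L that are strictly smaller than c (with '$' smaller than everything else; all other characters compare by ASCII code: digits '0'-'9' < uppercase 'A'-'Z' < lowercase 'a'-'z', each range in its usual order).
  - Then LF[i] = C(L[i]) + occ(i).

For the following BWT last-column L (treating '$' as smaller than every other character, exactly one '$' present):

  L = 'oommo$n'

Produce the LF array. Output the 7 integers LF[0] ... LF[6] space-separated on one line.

Char counts: '$':1, 'm':2, 'n':1, 'o':3
C (first-col start): C('$')=0, C('m')=1, C('n')=3, C('o')=4
L[0]='o': occ=0, LF[0]=C('o')+0=4+0=4
L[1]='o': occ=1, LF[1]=C('o')+1=4+1=5
L[2]='m': occ=0, LF[2]=C('m')+0=1+0=1
L[3]='m': occ=1, LF[3]=C('m')+1=1+1=2
L[4]='o': occ=2, LF[4]=C('o')+2=4+2=6
L[5]='$': occ=0, LF[5]=C('$')+0=0+0=0
L[6]='n': occ=0, LF[6]=C('n')+0=3+0=3

Answer: 4 5 1 2 6 0 3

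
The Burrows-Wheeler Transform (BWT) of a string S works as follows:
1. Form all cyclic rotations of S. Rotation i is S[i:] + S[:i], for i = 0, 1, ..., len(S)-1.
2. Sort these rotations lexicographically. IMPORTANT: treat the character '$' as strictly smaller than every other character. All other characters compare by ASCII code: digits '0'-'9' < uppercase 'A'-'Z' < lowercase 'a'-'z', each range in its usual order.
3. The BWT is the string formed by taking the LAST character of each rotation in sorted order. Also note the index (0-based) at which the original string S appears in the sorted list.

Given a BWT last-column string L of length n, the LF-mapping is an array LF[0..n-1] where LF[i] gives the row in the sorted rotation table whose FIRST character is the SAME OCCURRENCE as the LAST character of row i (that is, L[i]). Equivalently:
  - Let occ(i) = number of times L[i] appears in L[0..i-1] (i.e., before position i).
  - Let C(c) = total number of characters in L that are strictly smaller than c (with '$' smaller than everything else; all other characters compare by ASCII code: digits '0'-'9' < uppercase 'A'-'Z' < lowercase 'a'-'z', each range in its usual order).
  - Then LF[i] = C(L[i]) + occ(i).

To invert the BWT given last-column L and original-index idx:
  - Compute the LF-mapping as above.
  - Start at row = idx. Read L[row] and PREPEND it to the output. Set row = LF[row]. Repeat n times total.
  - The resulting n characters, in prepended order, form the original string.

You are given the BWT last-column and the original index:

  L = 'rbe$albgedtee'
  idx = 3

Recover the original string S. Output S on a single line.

Answer: beetlebadger$

Derivation:
LF mapping: 11 2 5 0 1 10 3 9 6 4 12 7 8
Walk LF starting at row 3, prepending L[row]:
  step 1: row=3, L[3]='$', prepend. Next row=LF[3]=0
  step 2: row=0, L[0]='r', prepend. Next row=LF[0]=11
  step 3: row=11, L[11]='e', prepend. Next row=LF[11]=7
  step 4: row=7, L[7]='g', prepend. Next row=LF[7]=9
  step 5: row=9, L[9]='d', prepend. Next row=LF[9]=4
  step 6: row=4, L[4]='a', prepend. Next row=LF[4]=1
  step 7: row=1, L[1]='b', prepend. Next row=LF[1]=2
  step 8: row=2, L[2]='e', prepend. Next row=LF[2]=5
  step 9: row=5, L[5]='l', prepend. Next row=LF[5]=10
  step 10: row=10, L[10]='t', prepend. Next row=LF[10]=12
  step 11: row=12, L[12]='e', prepend. Next row=LF[12]=8
  step 12: row=8, L[8]='e', prepend. Next row=LF[8]=6
  step 13: row=6, L[6]='b', prepend. Next row=LF[6]=3
Reversed output: beetlebadger$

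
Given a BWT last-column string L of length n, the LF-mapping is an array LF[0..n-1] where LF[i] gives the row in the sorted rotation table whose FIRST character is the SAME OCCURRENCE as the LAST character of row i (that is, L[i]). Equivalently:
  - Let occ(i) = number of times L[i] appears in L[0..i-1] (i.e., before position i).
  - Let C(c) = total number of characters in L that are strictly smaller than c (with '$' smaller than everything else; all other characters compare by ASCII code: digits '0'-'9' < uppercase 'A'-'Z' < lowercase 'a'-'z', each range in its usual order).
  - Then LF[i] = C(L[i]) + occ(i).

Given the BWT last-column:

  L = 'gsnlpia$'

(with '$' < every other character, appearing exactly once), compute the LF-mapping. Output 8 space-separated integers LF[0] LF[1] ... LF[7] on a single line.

Char counts: '$':1, 'a':1, 'g':1, 'i':1, 'l':1, 'n':1, 'p':1, 's':1
C (first-col start): C('$')=0, C('a')=1, C('g')=2, C('i')=3, C('l')=4, C('n')=5, C('p')=6, C('s')=7
L[0]='g': occ=0, LF[0]=C('g')+0=2+0=2
L[1]='s': occ=0, LF[1]=C('s')+0=7+0=7
L[2]='n': occ=0, LF[2]=C('n')+0=5+0=5
L[3]='l': occ=0, LF[3]=C('l')+0=4+0=4
L[4]='p': occ=0, LF[4]=C('p')+0=6+0=6
L[5]='i': occ=0, LF[5]=C('i')+0=3+0=3
L[6]='a': occ=0, LF[6]=C('a')+0=1+0=1
L[7]='$': occ=0, LF[7]=C('$')+0=0+0=0

Answer: 2 7 5 4 6 3 1 0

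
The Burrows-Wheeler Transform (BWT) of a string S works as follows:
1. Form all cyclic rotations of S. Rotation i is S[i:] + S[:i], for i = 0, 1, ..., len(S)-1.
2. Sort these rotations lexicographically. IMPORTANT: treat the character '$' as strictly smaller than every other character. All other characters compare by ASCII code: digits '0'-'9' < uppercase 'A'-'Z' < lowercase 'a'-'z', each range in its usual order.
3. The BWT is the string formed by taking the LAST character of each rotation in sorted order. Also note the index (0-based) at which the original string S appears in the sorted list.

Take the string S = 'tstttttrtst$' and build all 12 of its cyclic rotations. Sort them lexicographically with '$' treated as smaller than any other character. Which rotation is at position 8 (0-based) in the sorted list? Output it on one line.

Answer: ttrtst$tsttt

Derivation:
All 12 rotations (rotation i = S[i:]+S[:i]):
  rot[0] = tstttttrtst$
  rot[1] = stttttrtst$t
  rot[2] = tttttrtst$ts
  rot[3] = ttttrtst$tst
  rot[4] = tttrtst$tstt
  rot[5] = ttrtst$tsttt
  rot[6] = trtst$tstttt
  rot[7] = rtst$tsttttt
  rot[8] = tst$tstttttr
  rot[9] = st$tstttttrt
  rot[10] = t$tstttttrts
  rot[11] = $tstttttrtst
Sorted (with $ < everything):
  sorted[0] = $tstttttrtst
  sorted[1] = rtst$tsttttt
  sorted[2] = st$tstttttrt
  sorted[3] = stttttrtst$t
  sorted[4] = t$tstttttrts
  sorted[5] = trtst$tstttt
  sorted[6] = tst$tstttttr
  sorted[7] = tstttttrtst$
  sorted[8] = ttrtst$tsttt
  sorted[9] = tttrtst$tstt
  sorted[10] = ttttrtst$tst
  sorted[11] = tttttrtst$ts
sorted[8] = ttrtst$tsttt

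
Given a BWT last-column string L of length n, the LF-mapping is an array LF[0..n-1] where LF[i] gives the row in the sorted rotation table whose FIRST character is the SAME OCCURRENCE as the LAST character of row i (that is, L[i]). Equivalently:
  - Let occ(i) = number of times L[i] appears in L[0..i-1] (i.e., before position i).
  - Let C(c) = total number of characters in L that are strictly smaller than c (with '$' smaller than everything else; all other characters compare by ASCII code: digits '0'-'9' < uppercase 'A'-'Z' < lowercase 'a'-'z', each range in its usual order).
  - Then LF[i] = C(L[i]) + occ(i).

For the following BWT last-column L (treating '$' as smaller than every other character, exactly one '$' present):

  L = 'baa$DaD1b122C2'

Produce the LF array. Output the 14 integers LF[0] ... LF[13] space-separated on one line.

Char counts: '$':1, '1':2, '2':3, 'C':1, 'D':2, 'a':3, 'b':2
C (first-col start): C('$')=0, C('1')=1, C('2')=3, C('C')=6, C('D')=7, C('a')=9, C('b')=12
L[0]='b': occ=0, LF[0]=C('b')+0=12+0=12
L[1]='a': occ=0, LF[1]=C('a')+0=9+0=9
L[2]='a': occ=1, LF[2]=C('a')+1=9+1=10
L[3]='$': occ=0, LF[3]=C('$')+0=0+0=0
L[4]='D': occ=0, LF[4]=C('D')+0=7+0=7
L[5]='a': occ=2, LF[5]=C('a')+2=9+2=11
L[6]='D': occ=1, LF[6]=C('D')+1=7+1=8
L[7]='1': occ=0, LF[7]=C('1')+0=1+0=1
L[8]='b': occ=1, LF[8]=C('b')+1=12+1=13
L[9]='1': occ=1, LF[9]=C('1')+1=1+1=2
L[10]='2': occ=0, LF[10]=C('2')+0=3+0=3
L[11]='2': occ=1, LF[11]=C('2')+1=3+1=4
L[12]='C': occ=0, LF[12]=C('C')+0=6+0=6
L[13]='2': occ=2, LF[13]=C('2')+2=3+2=5

Answer: 12 9 10 0 7 11 8 1 13 2 3 4 6 5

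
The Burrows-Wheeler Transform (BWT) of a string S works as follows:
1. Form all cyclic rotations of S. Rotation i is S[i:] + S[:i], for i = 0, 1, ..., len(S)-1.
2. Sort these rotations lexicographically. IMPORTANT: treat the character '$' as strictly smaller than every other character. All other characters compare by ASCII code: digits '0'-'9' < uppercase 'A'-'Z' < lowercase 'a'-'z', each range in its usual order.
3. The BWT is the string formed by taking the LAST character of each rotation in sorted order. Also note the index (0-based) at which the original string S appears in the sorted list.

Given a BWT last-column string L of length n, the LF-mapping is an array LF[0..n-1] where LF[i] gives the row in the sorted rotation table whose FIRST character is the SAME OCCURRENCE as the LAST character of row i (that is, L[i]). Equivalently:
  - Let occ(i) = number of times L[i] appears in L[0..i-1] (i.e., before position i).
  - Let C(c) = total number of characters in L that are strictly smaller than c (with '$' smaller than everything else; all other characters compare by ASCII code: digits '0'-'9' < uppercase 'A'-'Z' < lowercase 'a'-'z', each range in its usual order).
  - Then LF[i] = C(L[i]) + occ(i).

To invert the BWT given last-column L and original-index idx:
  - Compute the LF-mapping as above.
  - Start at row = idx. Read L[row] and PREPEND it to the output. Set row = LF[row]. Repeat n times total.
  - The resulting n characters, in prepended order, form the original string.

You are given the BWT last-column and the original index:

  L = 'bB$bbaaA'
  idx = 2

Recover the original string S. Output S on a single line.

LF mapping: 5 2 0 6 7 3 4 1
Walk LF starting at row 2, prepending L[row]:
  step 1: row=2, L[2]='$', prepend. Next row=LF[2]=0
  step 2: row=0, L[0]='b', prepend. Next row=LF[0]=5
  step 3: row=5, L[5]='a', prepend. Next row=LF[5]=3
  step 4: row=3, L[3]='b', prepend. Next row=LF[3]=6
  step 5: row=6, L[6]='a', prepend. Next row=LF[6]=4
  step 6: row=4, L[4]='b', prepend. Next row=LF[4]=7
  step 7: row=7, L[7]='A', prepend. Next row=LF[7]=1
  step 8: row=1, L[1]='B', prepend. Next row=LF[1]=2
Reversed output: BAbabab$

Answer: BAbabab$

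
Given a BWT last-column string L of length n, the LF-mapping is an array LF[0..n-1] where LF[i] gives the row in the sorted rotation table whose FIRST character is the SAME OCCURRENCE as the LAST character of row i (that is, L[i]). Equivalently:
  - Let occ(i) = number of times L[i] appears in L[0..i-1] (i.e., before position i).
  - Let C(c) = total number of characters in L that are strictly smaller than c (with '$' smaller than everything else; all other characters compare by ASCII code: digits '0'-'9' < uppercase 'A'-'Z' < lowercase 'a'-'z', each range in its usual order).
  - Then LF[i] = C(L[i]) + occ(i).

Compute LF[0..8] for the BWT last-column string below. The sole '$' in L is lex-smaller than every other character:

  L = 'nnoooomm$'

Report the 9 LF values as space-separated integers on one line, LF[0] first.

Answer: 3 4 5 6 7 8 1 2 0

Derivation:
Char counts: '$':1, 'm':2, 'n':2, 'o':4
C (first-col start): C('$')=0, C('m')=1, C('n')=3, C('o')=5
L[0]='n': occ=0, LF[0]=C('n')+0=3+0=3
L[1]='n': occ=1, LF[1]=C('n')+1=3+1=4
L[2]='o': occ=0, LF[2]=C('o')+0=5+0=5
L[3]='o': occ=1, LF[3]=C('o')+1=5+1=6
L[4]='o': occ=2, LF[4]=C('o')+2=5+2=7
L[5]='o': occ=3, LF[5]=C('o')+3=5+3=8
L[6]='m': occ=0, LF[6]=C('m')+0=1+0=1
L[7]='m': occ=1, LF[7]=C('m')+1=1+1=2
L[8]='$': occ=0, LF[8]=C('$')+0=0+0=0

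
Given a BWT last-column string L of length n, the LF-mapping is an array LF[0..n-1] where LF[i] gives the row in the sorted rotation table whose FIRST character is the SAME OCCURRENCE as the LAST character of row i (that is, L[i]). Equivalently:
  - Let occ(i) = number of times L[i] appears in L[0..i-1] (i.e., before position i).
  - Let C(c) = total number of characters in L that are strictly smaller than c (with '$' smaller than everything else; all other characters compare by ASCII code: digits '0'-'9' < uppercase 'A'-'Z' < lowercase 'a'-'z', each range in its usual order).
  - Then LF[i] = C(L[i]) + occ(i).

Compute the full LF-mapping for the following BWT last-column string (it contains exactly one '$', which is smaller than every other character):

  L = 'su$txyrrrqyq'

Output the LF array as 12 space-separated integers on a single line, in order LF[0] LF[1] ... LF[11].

Answer: 6 8 0 7 9 10 3 4 5 1 11 2

Derivation:
Char counts: '$':1, 'q':2, 'r':3, 's':1, 't':1, 'u':1, 'x':1, 'y':2
C (first-col start): C('$')=0, C('q')=1, C('r')=3, C('s')=6, C('t')=7, C('u')=8, C('x')=9, C('y')=10
L[0]='s': occ=0, LF[0]=C('s')+0=6+0=6
L[1]='u': occ=0, LF[1]=C('u')+0=8+0=8
L[2]='$': occ=0, LF[2]=C('$')+0=0+0=0
L[3]='t': occ=0, LF[3]=C('t')+0=7+0=7
L[4]='x': occ=0, LF[4]=C('x')+0=9+0=9
L[5]='y': occ=0, LF[5]=C('y')+0=10+0=10
L[6]='r': occ=0, LF[6]=C('r')+0=3+0=3
L[7]='r': occ=1, LF[7]=C('r')+1=3+1=4
L[8]='r': occ=2, LF[8]=C('r')+2=3+2=5
L[9]='q': occ=0, LF[9]=C('q')+0=1+0=1
L[10]='y': occ=1, LF[10]=C('y')+1=10+1=11
L[11]='q': occ=1, LF[11]=C('q')+1=1+1=2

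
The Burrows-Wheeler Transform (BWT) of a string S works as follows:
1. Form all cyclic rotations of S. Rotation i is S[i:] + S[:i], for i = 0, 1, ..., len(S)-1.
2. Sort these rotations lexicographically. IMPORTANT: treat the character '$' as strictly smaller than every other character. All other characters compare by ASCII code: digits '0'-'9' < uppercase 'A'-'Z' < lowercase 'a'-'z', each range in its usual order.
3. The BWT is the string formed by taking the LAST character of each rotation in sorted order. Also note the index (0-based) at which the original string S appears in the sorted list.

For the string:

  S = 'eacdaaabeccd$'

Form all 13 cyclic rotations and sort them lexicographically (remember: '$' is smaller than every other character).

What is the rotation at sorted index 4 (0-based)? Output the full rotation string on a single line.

All 13 rotations (rotation i = S[i:]+S[:i]):
  rot[0] = eacdaaabeccd$
  rot[1] = acdaaabeccd$e
  rot[2] = cdaaabeccd$ea
  rot[3] = daaabeccd$eac
  rot[4] = aaabeccd$eacd
  rot[5] = aabeccd$eacda
  rot[6] = abeccd$eacdaa
  rot[7] = beccd$eacdaaa
  rot[8] = eccd$eacdaaab
  rot[9] = ccd$eacdaaabe
  rot[10] = cd$eacdaaabec
  rot[11] = d$eacdaaabecc
  rot[12] = $eacdaaabeccd
Sorted (with $ < everything):
  sorted[0] = $eacdaaabeccd
  sorted[1] = aaabeccd$eacd
  sorted[2] = aabeccd$eacda
  sorted[3] = abeccd$eacdaa
  sorted[4] = acdaaabeccd$e
  sorted[5] = beccd$eacdaaa
  sorted[6] = ccd$eacdaaabe
  sorted[7] = cd$eacdaaabec
  sorted[8] = cdaaabeccd$ea
  sorted[9] = d$eacdaaabecc
  sorted[10] = daaabeccd$eac
  sorted[11] = eacdaaabeccd$
  sorted[12] = eccd$eacdaaab
sorted[4] = acdaaabeccd$e

Answer: acdaaabeccd$e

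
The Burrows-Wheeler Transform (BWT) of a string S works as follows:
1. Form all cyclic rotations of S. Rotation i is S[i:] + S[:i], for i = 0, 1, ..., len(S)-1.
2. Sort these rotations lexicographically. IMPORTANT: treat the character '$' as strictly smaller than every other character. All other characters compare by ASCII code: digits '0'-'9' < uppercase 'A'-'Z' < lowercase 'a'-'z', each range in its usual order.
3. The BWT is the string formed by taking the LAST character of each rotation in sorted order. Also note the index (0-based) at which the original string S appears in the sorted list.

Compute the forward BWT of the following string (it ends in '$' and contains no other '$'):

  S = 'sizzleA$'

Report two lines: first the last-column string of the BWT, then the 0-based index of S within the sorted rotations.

Answer: Aelsz$zi
5

Derivation:
All 8 rotations (rotation i = S[i:]+S[:i]):
  rot[0] = sizzleA$
  rot[1] = izzleA$s
  rot[2] = zzleA$si
  rot[3] = zleA$siz
  rot[4] = leA$sizz
  rot[5] = eA$sizzl
  rot[6] = A$sizzle
  rot[7] = $sizzleA
Sorted (with $ < everything):
  sorted[0] = $sizzleA  (last char: 'A')
  sorted[1] = A$sizzle  (last char: 'e')
  sorted[2] = eA$sizzl  (last char: 'l')
  sorted[3] = izzleA$s  (last char: 's')
  sorted[4] = leA$sizz  (last char: 'z')
  sorted[5] = sizzleA$  (last char: '$')
  sorted[6] = zleA$siz  (last char: 'z')
  sorted[7] = zzleA$si  (last char: 'i')
Last column: Aelsz$zi
Original string S is at sorted index 5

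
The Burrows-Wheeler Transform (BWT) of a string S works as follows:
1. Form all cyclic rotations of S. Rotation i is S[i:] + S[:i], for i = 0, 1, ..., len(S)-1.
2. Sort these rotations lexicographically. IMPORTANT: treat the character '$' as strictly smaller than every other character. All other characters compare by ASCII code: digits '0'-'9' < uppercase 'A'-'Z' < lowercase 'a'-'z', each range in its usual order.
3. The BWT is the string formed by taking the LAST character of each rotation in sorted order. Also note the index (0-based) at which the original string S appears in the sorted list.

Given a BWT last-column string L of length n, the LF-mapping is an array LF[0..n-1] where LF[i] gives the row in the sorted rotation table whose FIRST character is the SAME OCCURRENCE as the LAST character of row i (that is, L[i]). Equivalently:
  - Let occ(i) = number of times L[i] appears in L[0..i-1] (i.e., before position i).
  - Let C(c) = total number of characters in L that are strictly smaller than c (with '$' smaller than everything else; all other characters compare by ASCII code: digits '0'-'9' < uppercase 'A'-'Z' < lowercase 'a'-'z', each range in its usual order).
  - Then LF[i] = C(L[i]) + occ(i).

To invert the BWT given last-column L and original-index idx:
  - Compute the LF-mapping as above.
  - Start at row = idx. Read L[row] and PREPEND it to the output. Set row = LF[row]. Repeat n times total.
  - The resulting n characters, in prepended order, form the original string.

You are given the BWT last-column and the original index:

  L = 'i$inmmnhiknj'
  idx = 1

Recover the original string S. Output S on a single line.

LF mapping: 2 0 3 9 7 8 10 1 4 6 11 5
Walk LF starting at row 1, prepending L[row]:
  step 1: row=1, L[1]='$', prepend. Next row=LF[1]=0
  step 2: row=0, L[0]='i', prepend. Next row=LF[0]=2
  step 3: row=2, L[2]='i', prepend. Next row=LF[2]=3
  step 4: row=3, L[3]='n', prepend. Next row=LF[3]=9
  step 5: row=9, L[9]='k', prepend. Next row=LF[9]=6
  step 6: row=6, L[6]='n', prepend. Next row=LF[6]=10
  step 7: row=10, L[10]='n', prepend. Next row=LF[10]=11
  step 8: row=11, L[11]='j', prepend. Next row=LF[11]=5
  step 9: row=5, L[5]='m', prepend. Next row=LF[5]=8
  step 10: row=8, L[8]='i', prepend. Next row=LF[8]=4
  step 11: row=4, L[4]='m', prepend. Next row=LF[4]=7
  step 12: row=7, L[7]='h', prepend. Next row=LF[7]=1
Reversed output: hmimjnnknii$

Answer: hmimjnnknii$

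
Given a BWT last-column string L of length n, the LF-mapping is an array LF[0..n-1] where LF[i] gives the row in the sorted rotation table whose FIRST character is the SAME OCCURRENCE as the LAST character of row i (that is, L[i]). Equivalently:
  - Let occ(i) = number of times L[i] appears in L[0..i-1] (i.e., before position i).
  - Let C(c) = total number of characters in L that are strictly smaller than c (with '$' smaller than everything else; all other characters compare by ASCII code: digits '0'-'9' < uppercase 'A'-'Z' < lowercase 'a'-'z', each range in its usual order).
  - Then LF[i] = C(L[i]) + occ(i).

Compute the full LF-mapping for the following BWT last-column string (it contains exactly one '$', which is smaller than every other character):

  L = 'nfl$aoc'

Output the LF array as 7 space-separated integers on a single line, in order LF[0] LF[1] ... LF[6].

Answer: 5 3 4 0 1 6 2

Derivation:
Char counts: '$':1, 'a':1, 'c':1, 'f':1, 'l':1, 'n':1, 'o':1
C (first-col start): C('$')=0, C('a')=1, C('c')=2, C('f')=3, C('l')=4, C('n')=5, C('o')=6
L[0]='n': occ=0, LF[0]=C('n')+0=5+0=5
L[1]='f': occ=0, LF[1]=C('f')+0=3+0=3
L[2]='l': occ=0, LF[2]=C('l')+0=4+0=4
L[3]='$': occ=0, LF[3]=C('$')+0=0+0=0
L[4]='a': occ=0, LF[4]=C('a')+0=1+0=1
L[5]='o': occ=0, LF[5]=C('o')+0=6+0=6
L[6]='c': occ=0, LF[6]=C('c')+0=2+0=2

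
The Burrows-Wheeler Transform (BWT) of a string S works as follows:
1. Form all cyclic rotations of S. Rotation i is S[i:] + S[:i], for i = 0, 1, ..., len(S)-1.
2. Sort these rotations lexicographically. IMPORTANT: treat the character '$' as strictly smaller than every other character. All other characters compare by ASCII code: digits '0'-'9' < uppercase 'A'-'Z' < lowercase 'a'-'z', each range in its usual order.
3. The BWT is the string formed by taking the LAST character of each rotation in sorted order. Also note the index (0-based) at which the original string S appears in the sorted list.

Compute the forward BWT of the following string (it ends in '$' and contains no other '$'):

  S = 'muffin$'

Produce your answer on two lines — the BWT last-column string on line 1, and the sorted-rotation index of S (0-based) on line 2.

All 7 rotations (rotation i = S[i:]+S[:i]):
  rot[0] = muffin$
  rot[1] = uffin$m
  rot[2] = ffin$mu
  rot[3] = fin$muf
  rot[4] = in$muff
  rot[5] = n$muffi
  rot[6] = $muffin
Sorted (with $ < everything):
  sorted[0] = $muffin  (last char: 'n')
  sorted[1] = ffin$mu  (last char: 'u')
  sorted[2] = fin$muf  (last char: 'f')
  sorted[3] = in$muff  (last char: 'f')
  sorted[4] = muffin$  (last char: '$')
  sorted[5] = n$muffi  (last char: 'i')
  sorted[6] = uffin$m  (last char: 'm')
Last column: nuff$im
Original string S is at sorted index 4

Answer: nuff$im
4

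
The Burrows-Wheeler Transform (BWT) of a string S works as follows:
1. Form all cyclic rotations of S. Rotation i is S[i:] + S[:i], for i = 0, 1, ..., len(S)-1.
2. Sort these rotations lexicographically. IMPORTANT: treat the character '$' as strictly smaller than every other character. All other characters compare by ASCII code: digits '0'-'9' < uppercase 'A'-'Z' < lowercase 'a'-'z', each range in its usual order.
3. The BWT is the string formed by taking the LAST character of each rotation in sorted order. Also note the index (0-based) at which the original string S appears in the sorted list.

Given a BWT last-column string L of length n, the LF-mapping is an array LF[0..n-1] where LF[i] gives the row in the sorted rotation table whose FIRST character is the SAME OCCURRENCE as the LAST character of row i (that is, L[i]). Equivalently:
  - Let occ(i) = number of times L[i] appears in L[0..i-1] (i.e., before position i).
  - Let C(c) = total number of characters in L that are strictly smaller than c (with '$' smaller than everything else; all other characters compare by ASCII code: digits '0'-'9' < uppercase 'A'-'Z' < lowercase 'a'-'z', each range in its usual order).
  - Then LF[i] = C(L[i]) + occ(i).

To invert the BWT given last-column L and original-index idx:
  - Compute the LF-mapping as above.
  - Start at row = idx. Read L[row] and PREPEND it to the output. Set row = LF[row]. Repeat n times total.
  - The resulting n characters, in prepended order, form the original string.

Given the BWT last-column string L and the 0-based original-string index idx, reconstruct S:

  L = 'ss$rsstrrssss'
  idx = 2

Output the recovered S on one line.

Answer: rssrrsssstss$

Derivation:
LF mapping: 4 5 0 1 6 7 12 2 3 8 9 10 11
Walk LF starting at row 2, prepending L[row]:
  step 1: row=2, L[2]='$', prepend. Next row=LF[2]=0
  step 2: row=0, L[0]='s', prepend. Next row=LF[0]=4
  step 3: row=4, L[4]='s', prepend. Next row=LF[4]=6
  step 4: row=6, L[6]='t', prepend. Next row=LF[6]=12
  step 5: row=12, L[12]='s', prepend. Next row=LF[12]=11
  step 6: row=11, L[11]='s', prepend. Next row=LF[11]=10
  step 7: row=10, L[10]='s', prepend. Next row=LF[10]=9
  step 8: row=9, L[9]='s', prepend. Next row=LF[9]=8
  step 9: row=8, L[8]='r', prepend. Next row=LF[8]=3
  step 10: row=3, L[3]='r', prepend. Next row=LF[3]=1
  step 11: row=1, L[1]='s', prepend. Next row=LF[1]=5
  step 12: row=5, L[5]='s', prepend. Next row=LF[5]=7
  step 13: row=7, L[7]='r', prepend. Next row=LF[7]=2
Reversed output: rssrrsssstss$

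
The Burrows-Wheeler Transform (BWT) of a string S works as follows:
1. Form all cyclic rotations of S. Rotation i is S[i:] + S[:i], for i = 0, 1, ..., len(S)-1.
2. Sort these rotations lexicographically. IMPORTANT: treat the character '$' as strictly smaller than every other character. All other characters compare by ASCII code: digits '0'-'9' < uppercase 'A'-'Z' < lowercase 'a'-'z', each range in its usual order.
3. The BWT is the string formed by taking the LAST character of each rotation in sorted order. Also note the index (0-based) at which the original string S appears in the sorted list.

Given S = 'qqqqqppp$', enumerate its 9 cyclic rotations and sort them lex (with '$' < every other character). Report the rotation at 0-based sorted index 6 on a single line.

All 9 rotations (rotation i = S[i:]+S[:i]):
  rot[0] = qqqqqppp$
  rot[1] = qqqqppp$q
  rot[2] = qqqppp$qq
  rot[3] = qqppp$qqq
  rot[4] = qppp$qqqq
  rot[5] = ppp$qqqqq
  rot[6] = pp$qqqqqp
  rot[7] = p$qqqqqpp
  rot[8] = $qqqqqppp
Sorted (with $ < everything):
  sorted[0] = $qqqqqppp
  sorted[1] = p$qqqqqpp
  sorted[2] = pp$qqqqqp
  sorted[3] = ppp$qqqqq
  sorted[4] = qppp$qqqq
  sorted[5] = qqppp$qqq
  sorted[6] = qqqppp$qq
  sorted[7] = qqqqppp$q
  sorted[8] = qqqqqppp$
sorted[6] = qqqppp$qq

Answer: qqqppp$qq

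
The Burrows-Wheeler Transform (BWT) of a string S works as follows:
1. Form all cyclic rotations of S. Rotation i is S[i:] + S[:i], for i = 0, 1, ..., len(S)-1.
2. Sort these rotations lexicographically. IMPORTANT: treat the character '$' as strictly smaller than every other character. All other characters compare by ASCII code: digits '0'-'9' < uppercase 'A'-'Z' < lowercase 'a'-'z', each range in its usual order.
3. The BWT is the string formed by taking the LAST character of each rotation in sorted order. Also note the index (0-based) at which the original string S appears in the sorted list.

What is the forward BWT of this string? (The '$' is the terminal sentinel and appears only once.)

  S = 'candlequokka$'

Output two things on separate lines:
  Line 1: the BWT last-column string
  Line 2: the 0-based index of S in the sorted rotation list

Answer: akc$nlkodaueq
3

Derivation:
All 13 rotations (rotation i = S[i:]+S[:i]):
  rot[0] = candlequokka$
  rot[1] = andlequokka$c
  rot[2] = ndlequokka$ca
  rot[3] = dlequokka$can
  rot[4] = lequokka$cand
  rot[5] = equokka$candl
  rot[6] = quokka$candle
  rot[7] = uokka$candleq
  rot[8] = okka$candlequ
  rot[9] = kka$candlequo
  rot[10] = ka$candlequok
  rot[11] = a$candlequokk
  rot[12] = $candlequokka
Sorted (with $ < everything):
  sorted[0] = $candlequokka  (last char: 'a')
  sorted[1] = a$candlequokk  (last char: 'k')
  sorted[2] = andlequokka$c  (last char: 'c')
  sorted[3] = candlequokka$  (last char: '$')
  sorted[4] = dlequokka$can  (last char: 'n')
  sorted[5] = equokka$candl  (last char: 'l')
  sorted[6] = ka$candlequok  (last char: 'k')
  sorted[7] = kka$candlequo  (last char: 'o')
  sorted[8] = lequokka$cand  (last char: 'd')
  sorted[9] = ndlequokka$ca  (last char: 'a')
  sorted[10] = okka$candlequ  (last char: 'u')
  sorted[11] = quokka$candle  (last char: 'e')
  sorted[12] = uokka$candleq  (last char: 'q')
Last column: akc$nlkodaueq
Original string S is at sorted index 3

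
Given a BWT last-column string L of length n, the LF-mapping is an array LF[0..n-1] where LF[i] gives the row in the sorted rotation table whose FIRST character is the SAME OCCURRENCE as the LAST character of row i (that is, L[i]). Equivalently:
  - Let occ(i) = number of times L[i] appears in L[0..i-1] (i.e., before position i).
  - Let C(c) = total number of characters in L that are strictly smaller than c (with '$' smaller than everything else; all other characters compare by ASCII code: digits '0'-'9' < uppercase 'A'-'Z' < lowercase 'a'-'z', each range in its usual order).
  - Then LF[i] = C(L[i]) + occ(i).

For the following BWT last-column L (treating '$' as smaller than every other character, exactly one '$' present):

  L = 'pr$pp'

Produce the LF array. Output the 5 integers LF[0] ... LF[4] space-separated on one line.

Answer: 1 4 0 2 3

Derivation:
Char counts: '$':1, 'p':3, 'r':1
C (first-col start): C('$')=0, C('p')=1, C('r')=4
L[0]='p': occ=0, LF[0]=C('p')+0=1+0=1
L[1]='r': occ=0, LF[1]=C('r')+0=4+0=4
L[2]='$': occ=0, LF[2]=C('$')+0=0+0=0
L[3]='p': occ=1, LF[3]=C('p')+1=1+1=2
L[4]='p': occ=2, LF[4]=C('p')+2=1+2=3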